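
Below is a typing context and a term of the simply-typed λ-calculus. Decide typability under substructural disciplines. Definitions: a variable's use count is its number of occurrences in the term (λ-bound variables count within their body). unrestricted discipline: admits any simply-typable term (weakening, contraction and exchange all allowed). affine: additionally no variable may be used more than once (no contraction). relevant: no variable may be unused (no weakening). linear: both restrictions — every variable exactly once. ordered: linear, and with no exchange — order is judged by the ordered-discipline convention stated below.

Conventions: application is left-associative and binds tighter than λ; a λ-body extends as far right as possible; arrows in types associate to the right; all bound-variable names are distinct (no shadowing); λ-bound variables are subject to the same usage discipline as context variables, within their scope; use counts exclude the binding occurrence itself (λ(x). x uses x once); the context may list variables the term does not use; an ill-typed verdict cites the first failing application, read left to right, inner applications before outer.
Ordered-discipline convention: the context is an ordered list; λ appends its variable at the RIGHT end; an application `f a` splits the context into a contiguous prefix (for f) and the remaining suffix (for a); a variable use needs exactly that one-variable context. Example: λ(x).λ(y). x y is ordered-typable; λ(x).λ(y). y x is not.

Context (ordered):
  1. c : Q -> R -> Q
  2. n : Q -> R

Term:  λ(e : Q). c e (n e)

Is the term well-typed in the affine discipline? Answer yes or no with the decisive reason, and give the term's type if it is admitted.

no — needs contraction — e ×2
variable uses: c: 1×; n: 1×; e (λ-bound): 2×
left-to-right use order: c, e, n, e
typing: the term checks, with type Q -> Q
across the five disciplines: ordered ✗ · linear ✗ · affine ✗ · relevant ✓ · unrestricted ✓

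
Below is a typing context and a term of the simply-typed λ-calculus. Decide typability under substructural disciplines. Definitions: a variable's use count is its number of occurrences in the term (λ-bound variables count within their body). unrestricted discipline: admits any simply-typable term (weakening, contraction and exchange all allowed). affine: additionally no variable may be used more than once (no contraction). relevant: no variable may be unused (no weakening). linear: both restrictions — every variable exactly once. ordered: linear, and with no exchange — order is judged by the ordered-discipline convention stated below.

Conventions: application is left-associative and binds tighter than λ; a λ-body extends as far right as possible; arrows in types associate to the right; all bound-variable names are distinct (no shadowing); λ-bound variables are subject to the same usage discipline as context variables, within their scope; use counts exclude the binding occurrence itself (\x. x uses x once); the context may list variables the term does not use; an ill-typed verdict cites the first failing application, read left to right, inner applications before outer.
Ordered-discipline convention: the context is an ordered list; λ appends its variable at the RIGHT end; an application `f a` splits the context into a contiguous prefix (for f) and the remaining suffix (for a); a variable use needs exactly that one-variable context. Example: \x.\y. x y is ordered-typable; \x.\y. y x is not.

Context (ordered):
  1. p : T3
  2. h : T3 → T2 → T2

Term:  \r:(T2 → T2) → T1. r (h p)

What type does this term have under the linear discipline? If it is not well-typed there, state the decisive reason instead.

term : ((T2 → T2) → T1) → T1
use counts: p=1; h=1; r (bound)=1
uses in reading order: r, h, p
typing: well-typed at ((T2 → T2) → T1) → T1
all disciplines: ordered ✗, linear ✓, affine ✓, relevant ✓, unrestricted ✓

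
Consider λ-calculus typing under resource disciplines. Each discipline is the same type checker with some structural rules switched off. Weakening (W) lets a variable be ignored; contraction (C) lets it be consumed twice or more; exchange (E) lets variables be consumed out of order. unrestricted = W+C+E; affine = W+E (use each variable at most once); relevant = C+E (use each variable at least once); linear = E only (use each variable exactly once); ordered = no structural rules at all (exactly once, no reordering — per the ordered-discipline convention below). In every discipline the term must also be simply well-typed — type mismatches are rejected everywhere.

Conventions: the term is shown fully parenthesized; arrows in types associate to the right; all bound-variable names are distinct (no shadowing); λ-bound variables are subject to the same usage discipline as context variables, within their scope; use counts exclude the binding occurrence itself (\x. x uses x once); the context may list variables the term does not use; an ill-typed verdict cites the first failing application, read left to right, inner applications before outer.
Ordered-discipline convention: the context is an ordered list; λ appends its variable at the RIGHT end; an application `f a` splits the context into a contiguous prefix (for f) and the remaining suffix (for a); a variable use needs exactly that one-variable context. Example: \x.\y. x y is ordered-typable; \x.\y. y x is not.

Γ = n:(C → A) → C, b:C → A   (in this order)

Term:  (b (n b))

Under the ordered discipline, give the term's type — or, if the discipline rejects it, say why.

not well-typed under ordered — b ×2 used more than once (contraction)
usage: n: 1×; b: 2×
left-to-right use order: b, n, b
typing: the term checks, with type A
all disciplines: ordered ✗; linear ✗; affine ✗; relevant ✓; unrestricted ✓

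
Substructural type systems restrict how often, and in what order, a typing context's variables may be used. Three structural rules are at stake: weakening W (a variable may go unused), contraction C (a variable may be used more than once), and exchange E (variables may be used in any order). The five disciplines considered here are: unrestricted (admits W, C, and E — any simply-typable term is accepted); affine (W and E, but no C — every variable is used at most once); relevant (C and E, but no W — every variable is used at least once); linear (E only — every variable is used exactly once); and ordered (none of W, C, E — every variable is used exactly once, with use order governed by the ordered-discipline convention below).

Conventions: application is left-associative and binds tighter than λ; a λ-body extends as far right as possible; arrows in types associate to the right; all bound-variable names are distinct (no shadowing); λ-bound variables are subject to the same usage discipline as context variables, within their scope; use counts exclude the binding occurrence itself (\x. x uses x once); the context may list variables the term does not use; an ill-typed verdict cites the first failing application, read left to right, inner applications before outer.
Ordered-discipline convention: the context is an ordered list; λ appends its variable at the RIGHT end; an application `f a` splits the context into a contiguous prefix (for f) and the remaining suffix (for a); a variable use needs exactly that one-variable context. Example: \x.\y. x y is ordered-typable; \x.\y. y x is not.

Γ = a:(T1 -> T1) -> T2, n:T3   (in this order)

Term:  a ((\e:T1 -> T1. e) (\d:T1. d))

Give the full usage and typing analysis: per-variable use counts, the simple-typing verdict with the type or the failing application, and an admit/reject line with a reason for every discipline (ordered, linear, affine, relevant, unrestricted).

usage: a: 1, n: 0, e (λ-bound): 1, d (λ-bound): 1
left-to-right use order: a, e, d
typing: ✓ — T2
ordered: ✗ — needs weakening: n unused
linear: ✗ — needs weakening: n unused
affine: ✓ — a, n, e, d: no repeats, contraction unneeded
relevant: ✗ — needs weakening: n unused
unrestricted: ✓ — typability at T2 is all that's needed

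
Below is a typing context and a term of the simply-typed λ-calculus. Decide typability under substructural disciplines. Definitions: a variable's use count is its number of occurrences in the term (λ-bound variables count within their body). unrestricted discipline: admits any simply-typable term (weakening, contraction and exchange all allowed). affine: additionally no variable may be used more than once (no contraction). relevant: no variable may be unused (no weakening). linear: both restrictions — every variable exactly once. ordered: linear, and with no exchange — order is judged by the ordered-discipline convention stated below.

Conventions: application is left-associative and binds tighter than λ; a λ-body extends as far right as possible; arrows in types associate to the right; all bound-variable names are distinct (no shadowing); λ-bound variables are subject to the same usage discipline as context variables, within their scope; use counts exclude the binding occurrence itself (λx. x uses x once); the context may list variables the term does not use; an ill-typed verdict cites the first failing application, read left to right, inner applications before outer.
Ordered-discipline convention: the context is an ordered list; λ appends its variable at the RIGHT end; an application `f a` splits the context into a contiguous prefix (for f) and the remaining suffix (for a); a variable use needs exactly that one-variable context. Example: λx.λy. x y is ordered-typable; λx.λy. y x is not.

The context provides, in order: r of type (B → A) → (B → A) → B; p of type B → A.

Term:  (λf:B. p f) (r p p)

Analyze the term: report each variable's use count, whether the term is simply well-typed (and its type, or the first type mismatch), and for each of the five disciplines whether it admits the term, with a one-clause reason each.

variable uses: r ×1; p ×3; f (λ-bound) ×1
uses in reading order: p, f, r, p, p
typing: ✓ — A
ordered: ✗, uses contraction: p ×3
linear: ✗, uses contraction: p ×3
affine: ✗, uses contraction: p ×3
relevant: ✓, every one of r, p, f appears
unrestricted: ✓, type-checks (A) and nothing is barred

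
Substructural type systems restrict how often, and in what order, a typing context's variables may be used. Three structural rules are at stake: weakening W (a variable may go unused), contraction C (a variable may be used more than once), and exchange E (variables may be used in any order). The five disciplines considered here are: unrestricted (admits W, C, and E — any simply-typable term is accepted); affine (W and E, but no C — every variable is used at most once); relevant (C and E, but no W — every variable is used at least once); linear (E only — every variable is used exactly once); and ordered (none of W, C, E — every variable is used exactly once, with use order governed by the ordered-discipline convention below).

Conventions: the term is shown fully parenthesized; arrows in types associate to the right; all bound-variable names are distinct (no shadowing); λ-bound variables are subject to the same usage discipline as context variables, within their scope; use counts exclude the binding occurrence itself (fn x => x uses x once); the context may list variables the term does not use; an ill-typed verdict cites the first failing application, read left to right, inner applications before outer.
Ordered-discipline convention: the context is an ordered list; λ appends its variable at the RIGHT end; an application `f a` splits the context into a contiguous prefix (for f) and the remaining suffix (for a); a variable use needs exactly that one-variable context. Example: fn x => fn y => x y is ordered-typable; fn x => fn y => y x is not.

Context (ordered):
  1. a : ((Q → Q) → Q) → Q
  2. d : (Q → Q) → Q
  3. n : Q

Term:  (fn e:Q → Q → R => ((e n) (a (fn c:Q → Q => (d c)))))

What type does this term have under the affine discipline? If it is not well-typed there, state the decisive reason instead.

term : (Q → Q → R) → R
counts: a ×1; d ×1; n ×1; e (λ-bound) ×1; c (λ-bound) ×1
order of uses: e, n, a, d, c
typing: well-typed at (Q → Q → R) → R
summary: ordered ✗; linear ✓; affine ✓; relevant ✓; unrestricted ✓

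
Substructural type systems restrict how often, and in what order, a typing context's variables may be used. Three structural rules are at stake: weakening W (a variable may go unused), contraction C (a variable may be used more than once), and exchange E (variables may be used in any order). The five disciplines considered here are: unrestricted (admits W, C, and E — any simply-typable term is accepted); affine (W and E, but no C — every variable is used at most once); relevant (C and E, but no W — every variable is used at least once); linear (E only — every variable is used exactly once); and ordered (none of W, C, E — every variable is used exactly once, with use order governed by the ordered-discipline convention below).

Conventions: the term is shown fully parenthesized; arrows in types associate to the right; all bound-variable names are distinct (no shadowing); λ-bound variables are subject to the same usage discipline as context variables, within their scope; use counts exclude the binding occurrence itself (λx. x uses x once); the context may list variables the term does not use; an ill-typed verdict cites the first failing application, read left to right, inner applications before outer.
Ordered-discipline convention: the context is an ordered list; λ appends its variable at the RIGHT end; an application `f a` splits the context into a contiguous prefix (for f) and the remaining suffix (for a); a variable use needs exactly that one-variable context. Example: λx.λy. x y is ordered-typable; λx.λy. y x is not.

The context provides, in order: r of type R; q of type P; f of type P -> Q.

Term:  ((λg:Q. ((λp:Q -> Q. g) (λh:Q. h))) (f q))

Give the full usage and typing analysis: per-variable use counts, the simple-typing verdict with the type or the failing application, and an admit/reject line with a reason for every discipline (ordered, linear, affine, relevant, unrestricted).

use counts: r: 0, q: 1, f: 1, g (λ-bound): 1, p (λ-bound): 0, h (λ-bound): 1
left-to-right use order: g, h, f, q
typing: the term checks, with type Q
ordered: ✗ — r, p never used (weakening)
linear: ✗ — r, p never used (weakening)
affine: ✓ — no duplicate uses among r, q, f, g, p, h
relevant: ✗ — r, p never used (weakening)
unrestricted: ✓ — simply typable at Q; W, C, E all held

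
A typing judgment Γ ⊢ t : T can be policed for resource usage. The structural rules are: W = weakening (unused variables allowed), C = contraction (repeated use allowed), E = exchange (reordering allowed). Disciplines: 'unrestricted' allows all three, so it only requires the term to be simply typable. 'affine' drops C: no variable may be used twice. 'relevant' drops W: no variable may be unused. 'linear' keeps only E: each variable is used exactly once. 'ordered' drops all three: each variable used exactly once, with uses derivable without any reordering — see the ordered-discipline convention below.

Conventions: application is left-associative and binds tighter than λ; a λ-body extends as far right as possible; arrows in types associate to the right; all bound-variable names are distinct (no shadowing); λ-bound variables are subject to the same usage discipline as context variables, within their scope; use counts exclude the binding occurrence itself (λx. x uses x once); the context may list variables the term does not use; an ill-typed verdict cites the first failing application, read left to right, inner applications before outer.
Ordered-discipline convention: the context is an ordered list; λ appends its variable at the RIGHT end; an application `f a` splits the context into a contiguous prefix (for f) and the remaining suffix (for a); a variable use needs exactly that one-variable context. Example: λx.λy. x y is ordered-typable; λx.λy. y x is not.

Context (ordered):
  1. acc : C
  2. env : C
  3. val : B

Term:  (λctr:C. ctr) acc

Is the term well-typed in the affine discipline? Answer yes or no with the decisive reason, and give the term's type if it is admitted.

yes — acc, env, val, ctr: no repeats, contraction unneeded; term : C
counts: acc: 1×; env: 0×; val: 0×; ctr [bound]: 1×
uses in reading order: ctr, acc
typing: well-typed at C
all disciplines: ordered ✗; linear ✗; affine ✓; relevant ✗; unrestricted ✓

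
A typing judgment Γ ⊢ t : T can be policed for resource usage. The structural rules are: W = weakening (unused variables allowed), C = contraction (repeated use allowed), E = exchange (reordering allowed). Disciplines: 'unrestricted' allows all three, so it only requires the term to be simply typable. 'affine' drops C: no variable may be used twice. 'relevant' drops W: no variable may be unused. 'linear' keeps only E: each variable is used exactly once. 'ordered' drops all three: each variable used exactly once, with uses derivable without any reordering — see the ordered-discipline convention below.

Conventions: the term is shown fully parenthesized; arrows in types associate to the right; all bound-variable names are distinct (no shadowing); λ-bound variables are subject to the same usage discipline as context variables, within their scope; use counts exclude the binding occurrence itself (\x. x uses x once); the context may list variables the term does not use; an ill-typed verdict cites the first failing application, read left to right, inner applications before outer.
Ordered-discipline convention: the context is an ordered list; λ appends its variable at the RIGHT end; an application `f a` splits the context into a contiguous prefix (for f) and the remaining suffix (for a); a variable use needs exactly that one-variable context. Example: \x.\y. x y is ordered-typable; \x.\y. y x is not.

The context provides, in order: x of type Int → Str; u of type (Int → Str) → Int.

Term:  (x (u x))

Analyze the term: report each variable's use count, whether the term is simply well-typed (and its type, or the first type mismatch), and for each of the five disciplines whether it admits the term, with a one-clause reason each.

usage: x=2, u=1
uses in reading order: x, u, x
typing: well-typed at Str
ordered ✗ (needs contraction — x ×2)
linear ✗ (needs contraction — x ×2)
affine ✗ (needs contraction — x ×2)
relevant ✓ (at least one use each (x, u))
unrestricted ✓ (typability at Str is all that's needed)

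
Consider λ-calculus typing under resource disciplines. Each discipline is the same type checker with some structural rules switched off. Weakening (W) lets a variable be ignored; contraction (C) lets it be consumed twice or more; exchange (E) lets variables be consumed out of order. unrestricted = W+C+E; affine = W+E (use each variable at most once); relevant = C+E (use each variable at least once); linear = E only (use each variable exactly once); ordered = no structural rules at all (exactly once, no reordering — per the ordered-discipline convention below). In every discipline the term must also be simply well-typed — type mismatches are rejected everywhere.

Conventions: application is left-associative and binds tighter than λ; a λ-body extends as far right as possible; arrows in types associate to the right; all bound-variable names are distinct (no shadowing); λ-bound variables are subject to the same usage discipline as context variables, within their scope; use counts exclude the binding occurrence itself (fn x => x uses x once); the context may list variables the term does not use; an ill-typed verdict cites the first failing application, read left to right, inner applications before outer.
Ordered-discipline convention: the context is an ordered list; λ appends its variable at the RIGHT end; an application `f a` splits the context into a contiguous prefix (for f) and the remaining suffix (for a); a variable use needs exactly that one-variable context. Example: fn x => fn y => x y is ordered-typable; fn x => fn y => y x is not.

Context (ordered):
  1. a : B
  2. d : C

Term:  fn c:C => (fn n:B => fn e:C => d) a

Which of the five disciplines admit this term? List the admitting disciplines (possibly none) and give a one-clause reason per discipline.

accepted by: affine, unrestricted
use counts: a ×1; d ×1; c [bound] ×0; n [bound] ×0; e [bound] ×0
use order (left to right): d, a
typing: ✓ — C → C → C
ordered: ✗ — needs weakening: c, n, e unused
linear: ✗ — needs weakening: c, n, e unused
affine: ✓ — none of a, d, c, n, e used more than once
relevant: ✗ — needs weakening: c, n, e unused
unrestricted: ✓ — typability at C → C → C is all that's needed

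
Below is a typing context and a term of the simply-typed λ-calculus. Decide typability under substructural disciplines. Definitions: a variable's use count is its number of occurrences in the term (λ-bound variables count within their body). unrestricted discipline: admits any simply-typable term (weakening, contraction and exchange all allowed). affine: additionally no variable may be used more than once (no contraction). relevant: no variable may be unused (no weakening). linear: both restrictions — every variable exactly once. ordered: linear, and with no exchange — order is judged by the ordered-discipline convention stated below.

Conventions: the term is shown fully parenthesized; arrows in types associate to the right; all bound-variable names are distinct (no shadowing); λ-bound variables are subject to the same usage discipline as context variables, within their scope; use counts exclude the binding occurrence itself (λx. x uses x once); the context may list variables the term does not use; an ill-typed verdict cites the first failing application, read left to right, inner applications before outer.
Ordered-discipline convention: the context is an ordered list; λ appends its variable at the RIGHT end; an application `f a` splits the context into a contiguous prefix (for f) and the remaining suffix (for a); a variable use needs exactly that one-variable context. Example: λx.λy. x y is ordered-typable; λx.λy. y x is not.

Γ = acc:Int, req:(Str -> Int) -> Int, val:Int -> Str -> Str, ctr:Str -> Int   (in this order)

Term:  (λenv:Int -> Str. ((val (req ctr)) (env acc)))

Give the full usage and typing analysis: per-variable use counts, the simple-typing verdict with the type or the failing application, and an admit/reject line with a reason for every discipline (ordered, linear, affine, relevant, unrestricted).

counts: acc=1, req=1, val=1, ctr=1, env (λ-bound)=1
order of uses: val, req, ctr, env, acc
typing: ✓ — (Int -> Str) -> Str
ordered: ✗, needs exchange: uses follow val, req, ctr, env, acc
linear: ✓, acc, req, val, ctr, env: one use apiece
affine: ✓, at most one use each (acc, req, val, ctr, env)
relevant: ✓, at least one use each (acc, req, val, ctr, env)
unrestricted: ✓, typability at (Int -> Str) -> Str is all that's needed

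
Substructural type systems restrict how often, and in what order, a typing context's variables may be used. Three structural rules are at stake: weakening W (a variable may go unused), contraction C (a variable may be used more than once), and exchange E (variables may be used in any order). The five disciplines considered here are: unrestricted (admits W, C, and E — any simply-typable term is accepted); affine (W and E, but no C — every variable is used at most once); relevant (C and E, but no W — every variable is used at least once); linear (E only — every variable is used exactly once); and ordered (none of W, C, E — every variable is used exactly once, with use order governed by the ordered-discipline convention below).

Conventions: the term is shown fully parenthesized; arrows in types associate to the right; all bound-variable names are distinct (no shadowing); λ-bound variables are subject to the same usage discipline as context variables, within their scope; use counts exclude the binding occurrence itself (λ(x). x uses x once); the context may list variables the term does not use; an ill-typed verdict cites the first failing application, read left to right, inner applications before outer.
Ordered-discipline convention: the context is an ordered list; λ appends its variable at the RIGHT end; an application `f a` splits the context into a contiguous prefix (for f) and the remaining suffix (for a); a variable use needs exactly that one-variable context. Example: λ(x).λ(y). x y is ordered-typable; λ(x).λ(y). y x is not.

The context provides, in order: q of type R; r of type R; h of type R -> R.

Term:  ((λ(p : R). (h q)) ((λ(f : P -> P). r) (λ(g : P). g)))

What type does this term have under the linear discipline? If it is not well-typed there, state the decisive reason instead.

not well-typed under linear — needs weakening: p, f unused
variable uses: q: 1×; r: 1×; h: 1×; p [bound]: 0×; f [bound]: 0×; g [bound]: 1×
use order (left to right): h, q, r, g
typing: well-typed — term : R
across the five disciplines: ordered ✗, linear ✗, affine ✓, relevant ✗, unrestricted ✓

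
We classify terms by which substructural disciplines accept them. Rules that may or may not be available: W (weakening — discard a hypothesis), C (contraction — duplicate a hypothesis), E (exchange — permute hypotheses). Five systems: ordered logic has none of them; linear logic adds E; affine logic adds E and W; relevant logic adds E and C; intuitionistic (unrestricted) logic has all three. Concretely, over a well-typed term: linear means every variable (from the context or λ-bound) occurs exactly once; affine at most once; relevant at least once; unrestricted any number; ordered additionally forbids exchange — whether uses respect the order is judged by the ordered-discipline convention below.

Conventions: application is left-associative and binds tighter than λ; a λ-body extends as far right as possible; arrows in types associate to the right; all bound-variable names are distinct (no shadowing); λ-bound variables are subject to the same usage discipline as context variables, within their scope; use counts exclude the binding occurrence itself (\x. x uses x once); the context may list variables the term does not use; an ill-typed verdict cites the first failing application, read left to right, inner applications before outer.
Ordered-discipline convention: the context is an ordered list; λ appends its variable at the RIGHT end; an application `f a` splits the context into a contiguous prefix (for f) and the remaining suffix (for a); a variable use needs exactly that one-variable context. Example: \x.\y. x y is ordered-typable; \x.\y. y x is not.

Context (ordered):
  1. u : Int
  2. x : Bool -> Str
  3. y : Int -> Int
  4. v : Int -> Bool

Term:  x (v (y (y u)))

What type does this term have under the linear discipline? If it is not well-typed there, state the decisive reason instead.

not well-typed under linear — repeated use of y ×2
usage: u ×1, x ×1, y ×2, v ×1
uses in reading order: x, v, y, y, u
typing: well-typed at Str
summary: ordered ✗ | linear ✗ | affine ✗ | relevant ✓ | unrestricted ✓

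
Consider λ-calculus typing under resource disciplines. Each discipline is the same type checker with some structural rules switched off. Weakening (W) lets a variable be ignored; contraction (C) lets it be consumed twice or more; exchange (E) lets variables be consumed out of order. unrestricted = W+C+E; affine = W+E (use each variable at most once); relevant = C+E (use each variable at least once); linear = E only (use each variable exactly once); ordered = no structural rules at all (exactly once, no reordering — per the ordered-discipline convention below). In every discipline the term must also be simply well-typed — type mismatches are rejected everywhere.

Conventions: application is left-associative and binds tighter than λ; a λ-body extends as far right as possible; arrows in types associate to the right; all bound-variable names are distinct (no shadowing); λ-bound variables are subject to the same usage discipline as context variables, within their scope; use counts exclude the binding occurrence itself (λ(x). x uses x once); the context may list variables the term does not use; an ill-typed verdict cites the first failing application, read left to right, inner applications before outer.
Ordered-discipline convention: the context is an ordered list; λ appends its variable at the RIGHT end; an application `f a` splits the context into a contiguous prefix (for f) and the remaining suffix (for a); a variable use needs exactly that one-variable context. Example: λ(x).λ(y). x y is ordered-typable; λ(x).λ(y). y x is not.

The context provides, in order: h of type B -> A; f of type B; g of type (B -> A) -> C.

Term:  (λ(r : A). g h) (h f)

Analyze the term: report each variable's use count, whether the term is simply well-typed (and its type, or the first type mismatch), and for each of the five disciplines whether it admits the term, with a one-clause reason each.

use counts: h: 2×; f: 1×; g: 1×; r (λ-bound): 0×
left-to-right use order: g, h, h, f
typing: the term checks, with type C
ordered: ✗ — uses contraction: h ×2; r left unused
linear: ✗ — uses contraction: h ×2; r left unused
affine: ✗ — uses contraction: h ×2
relevant: ✗ — r left unused
unrestricted: ✓ — type-checks (C) and nothing is barred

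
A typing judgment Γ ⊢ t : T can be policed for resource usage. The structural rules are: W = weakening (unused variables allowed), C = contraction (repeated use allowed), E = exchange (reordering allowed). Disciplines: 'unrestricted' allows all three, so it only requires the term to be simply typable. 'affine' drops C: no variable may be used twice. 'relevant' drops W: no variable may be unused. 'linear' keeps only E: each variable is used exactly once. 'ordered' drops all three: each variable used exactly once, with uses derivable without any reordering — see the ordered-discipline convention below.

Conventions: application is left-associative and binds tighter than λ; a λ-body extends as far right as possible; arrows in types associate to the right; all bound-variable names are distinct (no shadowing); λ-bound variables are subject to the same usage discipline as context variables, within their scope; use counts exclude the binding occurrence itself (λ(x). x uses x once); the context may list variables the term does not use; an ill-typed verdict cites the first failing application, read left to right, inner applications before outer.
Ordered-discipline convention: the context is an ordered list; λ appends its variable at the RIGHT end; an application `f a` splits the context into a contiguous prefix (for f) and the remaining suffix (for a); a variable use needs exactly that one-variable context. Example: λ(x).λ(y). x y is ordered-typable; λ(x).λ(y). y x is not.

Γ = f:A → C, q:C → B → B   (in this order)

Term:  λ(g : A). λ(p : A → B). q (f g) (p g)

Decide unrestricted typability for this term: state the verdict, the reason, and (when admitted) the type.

yes — simply typable at A → (A → B) → B; W, C, E all held; term : A → (A → B) → B
counts: f: 1, q: 1, g [bound]: 2, p [bound]: 1
left-to-right use order: q, f, g, p, g
typing: the term checks, with type A → (A → B) → B
per-discipline verdicts: ordered ✗; linear ✗; affine ✗; relevant ✓; unrestricted ✓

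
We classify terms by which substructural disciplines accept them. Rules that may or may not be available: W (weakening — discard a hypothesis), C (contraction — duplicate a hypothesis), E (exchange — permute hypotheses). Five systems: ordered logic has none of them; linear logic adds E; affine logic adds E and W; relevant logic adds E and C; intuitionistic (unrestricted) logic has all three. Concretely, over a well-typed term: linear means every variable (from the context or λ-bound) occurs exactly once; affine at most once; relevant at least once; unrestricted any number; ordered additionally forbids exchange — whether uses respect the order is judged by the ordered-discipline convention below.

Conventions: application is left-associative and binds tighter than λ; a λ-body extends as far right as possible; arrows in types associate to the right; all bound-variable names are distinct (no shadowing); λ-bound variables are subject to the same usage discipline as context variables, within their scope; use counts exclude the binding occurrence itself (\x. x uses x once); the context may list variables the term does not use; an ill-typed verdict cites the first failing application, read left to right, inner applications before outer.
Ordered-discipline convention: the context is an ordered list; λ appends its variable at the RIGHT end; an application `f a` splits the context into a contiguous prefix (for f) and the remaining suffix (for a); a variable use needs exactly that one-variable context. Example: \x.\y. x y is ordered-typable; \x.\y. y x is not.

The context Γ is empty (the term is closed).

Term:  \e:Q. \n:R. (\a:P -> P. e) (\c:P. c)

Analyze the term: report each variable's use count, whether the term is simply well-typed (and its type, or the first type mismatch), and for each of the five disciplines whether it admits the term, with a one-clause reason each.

counts: e (λ-bound)=1; n (λ-bound)=0; a (λ-bound)=0; c (λ-bound)=1
left-to-right use order: e, c
typing: well-typed — term : Q -> R -> Q
ordered: ✗ — unused: n, a — weakening required
linear: ✗ — unused: n, a — weakening required
affine: ✓ — e, n, a, c: no repeats, contraction unneeded
relevant: ✗ — unused: n, a — weakening required
unrestricted: ✓ — typability at Q -> R -> Q is all that's needed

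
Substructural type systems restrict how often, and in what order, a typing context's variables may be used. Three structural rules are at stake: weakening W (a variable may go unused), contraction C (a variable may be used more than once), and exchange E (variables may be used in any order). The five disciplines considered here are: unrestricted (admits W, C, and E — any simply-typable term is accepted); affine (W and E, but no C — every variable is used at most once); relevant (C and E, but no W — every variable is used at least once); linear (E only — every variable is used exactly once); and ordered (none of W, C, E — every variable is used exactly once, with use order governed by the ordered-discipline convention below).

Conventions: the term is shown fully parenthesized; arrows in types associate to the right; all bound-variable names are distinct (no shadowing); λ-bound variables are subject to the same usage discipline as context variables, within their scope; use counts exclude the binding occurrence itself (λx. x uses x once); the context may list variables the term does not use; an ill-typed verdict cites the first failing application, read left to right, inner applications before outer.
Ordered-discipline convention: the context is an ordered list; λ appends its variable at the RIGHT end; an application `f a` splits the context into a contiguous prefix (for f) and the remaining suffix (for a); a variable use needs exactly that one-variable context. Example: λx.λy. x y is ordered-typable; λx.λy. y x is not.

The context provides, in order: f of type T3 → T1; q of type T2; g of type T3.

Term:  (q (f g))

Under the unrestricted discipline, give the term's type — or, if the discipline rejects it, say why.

not well-typed under unrestricted — the type mismatch rejects it
usage: f ×1; q ×1; g ×1
use order (left to right): q, f, g
typing: ill-typed: non-arrow in function slot: T2
all disciplines: ordered ✗, linear ✗, affine ✗, relevant ✗, unrestricted ✗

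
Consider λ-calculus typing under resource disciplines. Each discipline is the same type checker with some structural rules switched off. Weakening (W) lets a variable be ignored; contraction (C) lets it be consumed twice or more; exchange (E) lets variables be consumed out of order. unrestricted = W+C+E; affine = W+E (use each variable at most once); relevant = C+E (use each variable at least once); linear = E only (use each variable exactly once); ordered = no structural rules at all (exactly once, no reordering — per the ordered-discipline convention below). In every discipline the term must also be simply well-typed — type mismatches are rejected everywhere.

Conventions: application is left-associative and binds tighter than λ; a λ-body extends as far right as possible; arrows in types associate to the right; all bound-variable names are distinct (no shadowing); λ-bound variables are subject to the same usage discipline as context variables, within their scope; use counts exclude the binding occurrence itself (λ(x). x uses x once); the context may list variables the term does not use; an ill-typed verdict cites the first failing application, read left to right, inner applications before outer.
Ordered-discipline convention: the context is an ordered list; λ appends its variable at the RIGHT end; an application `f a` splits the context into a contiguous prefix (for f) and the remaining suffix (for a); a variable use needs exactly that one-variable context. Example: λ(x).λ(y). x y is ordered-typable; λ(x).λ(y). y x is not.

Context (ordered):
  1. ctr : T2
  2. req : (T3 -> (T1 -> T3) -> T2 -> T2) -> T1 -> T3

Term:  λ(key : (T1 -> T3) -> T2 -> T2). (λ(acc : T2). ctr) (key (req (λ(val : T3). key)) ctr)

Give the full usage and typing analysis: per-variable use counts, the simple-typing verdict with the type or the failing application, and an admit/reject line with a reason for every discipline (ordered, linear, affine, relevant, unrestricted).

usage: ctr: 2×, req: 1×, key (λ-bound): 2×, acc (λ-bound): 0×, val (λ-bound): 0×
left-to-right use order: ctr, key, req, key, ctr
typing: the term checks, with type ((T1 -> T3) -> T2 -> T2) -> T2
ordered: ✗, needs contraction — ctr ×2, key ×2; unused: acc, val — weakening required
linear: ✗, needs contraction — ctr ×2, key ×2; unused: acc, val — weakening required
affine: ✗, needs contraction — ctr ×2, key ×2
relevant: ✗, unused: acc, val — weakening required
unrestricted: ✓, type-checks (((T1 -> T3) -> T2 -> T2) -> T2) and nothing is barred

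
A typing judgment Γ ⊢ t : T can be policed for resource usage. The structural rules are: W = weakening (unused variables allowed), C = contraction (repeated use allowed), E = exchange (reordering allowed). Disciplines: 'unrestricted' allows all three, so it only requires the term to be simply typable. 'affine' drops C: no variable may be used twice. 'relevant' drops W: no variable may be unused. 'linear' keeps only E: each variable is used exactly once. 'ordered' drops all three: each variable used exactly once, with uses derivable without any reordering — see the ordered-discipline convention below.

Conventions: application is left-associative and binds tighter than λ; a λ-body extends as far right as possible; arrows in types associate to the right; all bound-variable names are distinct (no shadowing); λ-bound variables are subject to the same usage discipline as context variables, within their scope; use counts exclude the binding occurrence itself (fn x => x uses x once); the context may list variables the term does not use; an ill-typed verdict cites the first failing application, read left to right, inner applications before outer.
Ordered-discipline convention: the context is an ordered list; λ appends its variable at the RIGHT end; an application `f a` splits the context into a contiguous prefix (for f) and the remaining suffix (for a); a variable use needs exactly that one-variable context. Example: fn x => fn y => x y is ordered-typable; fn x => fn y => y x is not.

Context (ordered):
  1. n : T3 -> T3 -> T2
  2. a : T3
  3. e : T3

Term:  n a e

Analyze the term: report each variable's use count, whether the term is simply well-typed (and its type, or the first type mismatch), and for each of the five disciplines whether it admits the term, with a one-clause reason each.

variable uses: n=1, a=1, e=1
left-to-right use order: n, a, e
typing: well-typed at T2
ordered ✓ (n, a, e: once each, no exchange needed)
linear ✓ (single use per variable (n, a, e))
affine ✓ (none of n, a, e used more than once)
relevant ✓ (at least one use each (n, a, e))
unrestricted ✓ (typability at T2 is all that's needed)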